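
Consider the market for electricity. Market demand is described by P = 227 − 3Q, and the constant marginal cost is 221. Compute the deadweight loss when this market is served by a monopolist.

Competitive firms price at marginal cost: P = 221, giving Q = 2.
Monopoly sets MR = MC: 227 − 6Q = 221 ⇒ Q = 1, P = 227 − 3·1 = 224.
DWL is the triangle between Q = 1 and Q = 2: ½·(2 − 1)·(224 − 221) = 1.5.

DWL = 1.5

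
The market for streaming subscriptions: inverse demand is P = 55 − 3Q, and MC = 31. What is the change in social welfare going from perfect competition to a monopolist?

Social welfare falls by 24

Competitive firms price at marginal cost: P = 31, giving Q = 8.
CS = ½·(55 − 31)·8 = 96; PS = (31 − 31)·8 = 0; TS = 96.
The monopolist equates marginal revenue to marginal cost: 55 − 6Q = 31, so Q = 4. From demand, P = 43.
CS = ½·(55 − 43)·4 = 24; PS = (43 − 31)·4 = 48; TS = 72.
Change in social welfare: 72 − 96 = −24.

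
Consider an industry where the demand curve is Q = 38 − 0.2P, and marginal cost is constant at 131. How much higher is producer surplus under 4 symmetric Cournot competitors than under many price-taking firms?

Inverting demand: P = 190 − 5Q.
Competitive firms price at marginal cost: P = 131, giving Q = 11.8.
PS = (131 − 131)·11.8 = 0.
With 4 symmetric Cournot firms, each firm's FOC gives 190 − 25q = 131, so q = 2.36, Q = 4·2.36 = 9.44, and P = 142.8.
PS = (142.8 − 131)·9.44 = 111.392.
Change in producer surplus: 111.392 − 0 = 111.392.

Producer surplus rises by 111.392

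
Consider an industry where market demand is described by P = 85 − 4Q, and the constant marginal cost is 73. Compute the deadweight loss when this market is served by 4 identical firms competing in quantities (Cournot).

DWL = 0.72

Under competition P = MC = 73, so Q = (85 − 73)/4 = 3.
Cournot with 4 identical firms: the symmetric best-response condition is 85 − 20q = 73. Each firm produces q = 0.6, total output Q = 2.4, price P = 75.4.
DWL is the triangle between Q = 2.4 and Q = 3: ½·(3 − 2.4)·(75.4 − 73) = 0.72.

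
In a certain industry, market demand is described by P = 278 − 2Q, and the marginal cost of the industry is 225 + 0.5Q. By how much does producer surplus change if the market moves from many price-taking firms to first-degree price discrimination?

Under competition P = MC: 278 − 2Q = 225 + 0.5Q ⇒ Q = 21.2, P = 235.6.
PS = P·Q − VC(Q) = 235.6·21.2 − (225·21.2 + ½·0.5·21.2²) = 112.36.
A perfectly discriminating monopolist sells every unit with P(Q) ≥ MC(Q), so output equals the competitive quantity Q = 21.2. Each buyer pays their reservation price, so CS = 0 and the firm captures all surplus.
PS = ½·(278 − 225)·21.2 = 561.8.
Change in producer surplus: 561.8 − 112.36 = 449.44.

Producer surplus rises by 449.44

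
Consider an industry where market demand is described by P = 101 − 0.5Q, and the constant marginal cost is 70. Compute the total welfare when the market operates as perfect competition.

TS = 961

Perfect competition: P = MC = 70, so 101 − 0.5Q = 70 and Q = 62.
CS = ½·(101 − 70)·62 = 961; PS = (70 − 70)·62 = 0; TS = 961.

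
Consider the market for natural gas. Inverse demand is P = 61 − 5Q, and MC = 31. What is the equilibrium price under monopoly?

Monopoly sets MR = MC: 61 − 10Q = 31 ⇒ Q = 3, P = 61 − 5·3 = 46.

P = 46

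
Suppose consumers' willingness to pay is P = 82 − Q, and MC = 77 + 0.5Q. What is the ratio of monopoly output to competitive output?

Q_m/Q_c = 0.6

Monopoly sets MR = MC: 82 − 2Q = 77 + 0.5Q ⇒ Q = 2, P = 82 − 2 = 80.
Under competition P = MC: 82 − Q = 77 + 0.5Q ⇒ Q = 10/3, P = 236/3.
Ratio Q_m/Q_c = 2/(10/3) = 0.6.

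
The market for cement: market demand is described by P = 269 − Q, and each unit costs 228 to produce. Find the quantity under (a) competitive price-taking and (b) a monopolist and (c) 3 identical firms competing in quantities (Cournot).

Under competition P = MC = 228, so Q = (269 − 228)/1 = 41.
The monopolist equates marginal revenue to marginal cost: 269 − 2Q = 228, so Q = 20.5. From demand, P = 248.5.
Cournot with 3 identical firms: the symmetric best-response condition is 269 − 4q = 228. Each firm produces q = 10.25, total output Q = 30.75, price P = 238.25.

Competition: Q = 41; Monopoly: Q = 20.5; Cournot: Q = 30.75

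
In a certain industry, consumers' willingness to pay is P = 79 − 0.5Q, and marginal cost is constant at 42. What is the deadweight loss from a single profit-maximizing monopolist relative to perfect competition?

Competitive firms price at marginal cost: P = 42, giving Q = 74.
Monopoly sets MR = MC: 79 − Q = 42 ⇒ Q = 37, P = 79 − 0.5·37 = 60.5.
DWL is the triangle between Q = 37 and Q = 74: ½·(74 − 37)·(60.5 − 42) = 342.25.

DWL = 342.25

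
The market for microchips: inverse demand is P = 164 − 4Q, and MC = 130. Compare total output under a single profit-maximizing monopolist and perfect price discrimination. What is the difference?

The monopolist equates marginal revenue to marginal cost: 164 − 8Q = 130, so Q = 4.25. From demand, P = 147.
With perfect price discrimination, output is the efficient level Q = 8.5 (where demand meets MC), but every buyer pays their willingness to pay: CS = 0 and PS = total surplus.
Change in total output: 8.5 − 4.25 = 4.25.

Total output rises by 4.25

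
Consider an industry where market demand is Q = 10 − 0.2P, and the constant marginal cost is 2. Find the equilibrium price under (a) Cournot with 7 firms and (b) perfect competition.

Inverting demand: P = 50 − 5Q.
In a 7-firm Cournot equilibrium, symmetry and the first-order condition give q = (50 − 2)/(40) = 1.2. So Q = 8.4 and P = 8.
Competitive firms price at marginal cost: P = 2, giving Q = 9.6.

Cournot: P = 8; Competition: P = 2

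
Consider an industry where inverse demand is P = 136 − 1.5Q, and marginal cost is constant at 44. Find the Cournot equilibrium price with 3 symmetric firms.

P = 67

In a 3-firm Cournot equilibrium, symmetry and the first-order condition give q = (136 − 44)/(6) = 46/3. So Q = 46 and P = 67.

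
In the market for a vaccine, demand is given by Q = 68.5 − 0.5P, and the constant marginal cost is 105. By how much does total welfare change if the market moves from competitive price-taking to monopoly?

Inverting demand: P = 137 − 2Q.
Competitive firms price at marginal cost: P = 105, giving Q = 16.
CS = ½·(137 − 105)·16 = 256; PS = (105 − 105)·16 = 0; TS = 256.
A monopolist chooses Q where MR = MC. MR = 137 − 4Q; setting this equal to 105 gives Q = 8 and P = 121.
CS = ½·(137 − 121)·8 = 64; PS = (121 − 105)·8 = 128; TS = 192.
Change in total welfare: 192 − 256 = −64.

Total welfare falls by 64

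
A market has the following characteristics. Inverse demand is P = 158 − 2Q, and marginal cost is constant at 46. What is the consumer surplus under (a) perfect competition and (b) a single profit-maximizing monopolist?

Competition: CS = 3136; Monopoly: CS = 784

Competitive firms price at marginal cost: P = 46, giving Q = 56.
CS = ½·(158 − 46)·56 = 3136.
Monopoly sets MR = MC: 158 − 4Q = 46 ⇒ Q = 28, P = 158 − 2·28 = 102.
CS = ½·(158 − 102)·28 = 784.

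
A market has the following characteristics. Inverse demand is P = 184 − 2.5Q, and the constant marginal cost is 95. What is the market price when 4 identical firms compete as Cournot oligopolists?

P = 112.8

In a 4-firm Cournot equilibrium, symmetry and the first-order condition give q = (184 − 95)/(12.5) = 7.12. So Q = 28.48 and P = 112.8.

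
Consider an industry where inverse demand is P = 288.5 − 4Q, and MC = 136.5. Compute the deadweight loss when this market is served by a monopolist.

DWL = 722

Perfect competition: P = MC = 136.5, so 288.5 − 4Q = 136.5 and Q = 38.
The monopolist equates marginal revenue to marginal cost: 288.5 − 8Q = 136.5, so Q = 19. From demand, P = 212.5.
DWL is the triangle between Q = 19 and Q = 38: ½·(38 − 19)·(212.5 − 136.5) = 722.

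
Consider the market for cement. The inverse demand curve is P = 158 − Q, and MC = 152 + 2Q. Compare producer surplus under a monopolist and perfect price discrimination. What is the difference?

Monopoly sets MR = MC: 158 − 2Q = 152 + 2Q ⇒ Q = 1.5, P = 158 − 1.5 = 156.5.
PS = P·Q − VC(Q) = 156.5·1.5 − (152·1.5 + ½·2·1.5²) = 4.5.
With perfect price discrimination, output is the efficient level Q = 2 (where demand meets MC), but every buyer pays their willingness to pay: CS = 0 and PS = total surplus.
PS = ½·(158 − 152)·2 = 6.
Change in producer surplus: 6 − 4.5 = 1.5.

Producer surplus rises by 1.5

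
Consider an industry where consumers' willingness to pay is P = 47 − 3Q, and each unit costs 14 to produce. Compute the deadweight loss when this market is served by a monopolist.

Under competition P = MC = 14, so Q = (47 − 14)/3 = 11.
A monopolist chooses Q where MR = MC. MR = 47 − 6Q; setting this equal to 14 gives Q = 5.5 and P = 30.5.
DWL is the triangle between Q = 5.5 and Q = 11: ½·(11 − 5.5)·(30.5 − 14) = 45.375.

DWL = 45.375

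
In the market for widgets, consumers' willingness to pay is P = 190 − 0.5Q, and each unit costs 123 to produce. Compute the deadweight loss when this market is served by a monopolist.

DWL = 1122.25

Competitive firms price at marginal cost: P = 123, giving Q = 134.
Monopoly sets MR = MC: 190 − Q = 123 ⇒ Q = 67, P = 190 − 0.5·67 = 156.5.
DWL is the triangle between Q = 67 and Q = 134: ½·(134 − 67)·(156.5 − 123) = 1122.25.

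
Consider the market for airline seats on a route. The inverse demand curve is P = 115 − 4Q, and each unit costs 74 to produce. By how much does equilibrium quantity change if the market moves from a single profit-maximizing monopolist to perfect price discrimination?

A monopolist chooses Q where MR = MC. MR = 115 − 8Q; setting this equal to 74 gives Q = 5.125 and P = 94.5.
A perfectly discriminating monopolist sells every unit with P(Q) ≥ MC(Q), so output equals the competitive quantity Q = 10.25. Each buyer pays their reservation price, so CS = 0 and the firm captures all surplus.
Change in equilibrium quantity: 10.25 − 5.125 = 5.125.

Q rises by 5.125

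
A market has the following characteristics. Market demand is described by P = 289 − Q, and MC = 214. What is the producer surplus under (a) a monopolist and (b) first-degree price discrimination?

Monopoly: PS = 1406.25; Perfect PD: PS = 2812.5

The monopolist equates marginal revenue to marginal cost: 289 − 2Q = 214, so Q = 37.5. From demand, P = 251.5.
PS = (251.5 − 214)·37.5 = 1406.25.
Under first-degree price discrimination the firm charges each unit its demand price and produces up to where P = MC, i.e. Q = 75. Consumer surplus is zero; producer surplus equals total surplus.
PS = ½·(289 − 214)·75 = 2812.5.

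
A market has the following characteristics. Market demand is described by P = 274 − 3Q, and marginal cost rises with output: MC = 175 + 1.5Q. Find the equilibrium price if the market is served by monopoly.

The monopolist equates marginal revenue to marginal cost: 274 − 6Q = 175 + 1.5Q, so Q = 13.2. From demand, P = 234.4.

P = 234.4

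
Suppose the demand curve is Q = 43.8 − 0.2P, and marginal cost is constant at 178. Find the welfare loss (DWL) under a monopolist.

Inverting demand: P = 219 − 5Q.
Perfect competition: P = MC = 178, so 219 − 5Q = 178 and Q = 8.2.
Monopoly sets MR = MC: 219 − 10Q = 178 ⇒ Q = 4.1, P = 219 − 5·4.1 = 198.5.
DWL is the triangle between Q = 4.1 and Q = 8.2: ½·(8.2 − 4.1)·(198.5 − 178) = 42.025.

DWL = 42.025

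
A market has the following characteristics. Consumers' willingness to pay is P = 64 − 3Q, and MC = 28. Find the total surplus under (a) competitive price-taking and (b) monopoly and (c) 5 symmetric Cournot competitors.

Under competition P = MC = 28, so Q = (64 − 28)/3 = 12.
CS = ½·(64 − 28)·12 = 216; PS = (28 − 28)·12 = 0; TS = 216.
Monopoly sets MR = MC: 64 − 6Q = 28 ⇒ Q = 6, P = 64 − 3·6 = 46.
CS = ½·(64 − 46)·6 = 54; PS = (46 − 28)·6 = 108; TS = 162.
With 5 symmetric Cournot firms, each firm's FOC gives 64 − 18q = 28, so q = 2, Q = 5·2 = 10, and P = 34.
CS = ½·(64 − 34)·10 = 150; PS = (34 − 28)·10 = 60; TS = 210.

Competition: TS = 216; Monopoly: TS = 162; Cournot: TS = 210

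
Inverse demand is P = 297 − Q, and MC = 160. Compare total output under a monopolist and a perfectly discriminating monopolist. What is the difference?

Monopoly sets MR = MC: 297 − 2Q = 160 ⇒ Q = 68.5, P = 297 − 68.5 = 228.5.
With perfect price discrimination, output is the efficient level Q = 137 (where demand meets MC), but every buyer pays their willingness to pay: CS = 0 and PS = total surplus.
Change in total output: 137 − 68.5 = 68.5.

Total output rises by 68.5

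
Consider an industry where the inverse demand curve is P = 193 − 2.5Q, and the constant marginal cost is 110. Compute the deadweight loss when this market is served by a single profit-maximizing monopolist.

DWL = 344.45

Competitive firms price at marginal cost: P = 110, giving Q = 33.2.
A monopolist chooses Q where MR = MC. MR = 193 − 5Q; setting this equal to 110 gives Q = 16.6 and P = 151.5.
DWL is the triangle between Q = 16.6 and Q = 33.2: ½·(33.2 − 16.6)·(151.5 − 110) = 344.45.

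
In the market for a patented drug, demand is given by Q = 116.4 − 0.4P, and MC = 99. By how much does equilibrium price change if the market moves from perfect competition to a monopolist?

Inverting demand: P = 291 − 2.5Q.
Competitive firms price at marginal cost: P = 99, giving Q = 76.8.
Monopoly sets MR = MC: 291 − 5Q = 99 ⇒ Q = 38.4, P = 291 − 2.5·38.4 = 195.
Change in equilibrium price: 195 − 99 = 96.

Equilibrium price rises by 96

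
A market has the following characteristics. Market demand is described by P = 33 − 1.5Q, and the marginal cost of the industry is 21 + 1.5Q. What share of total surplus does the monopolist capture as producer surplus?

PS/TS = 0.75

The monopolist equates marginal revenue to marginal cost: 33 − 3Q = 21 + 1.5Q, so Q = 8/3. From demand, P = 29.
CS = ½·(33 − 29)·8/3 = 16/3.
PS = P·Q − VC(Q) = 29·8/3 − (21·8/3 + ½·1.5·(8/3)²) = 16.
Share captured = PS/TS = 16/(64/3) = 0.75.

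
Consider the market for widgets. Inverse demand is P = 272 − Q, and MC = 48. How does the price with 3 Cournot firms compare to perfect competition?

Cournot: P = 104; Competition: P = 48

In a 3-firm Cournot equilibrium, symmetry and the first-order condition give q = (272 − 48)/(4) = 56. So Q = 168 and P = 104.
Perfect competition: P = MC = 48, so 272 − Q = 48 and Q = 224.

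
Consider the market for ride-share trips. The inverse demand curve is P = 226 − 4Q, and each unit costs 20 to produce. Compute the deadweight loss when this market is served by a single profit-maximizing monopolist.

Competitive firms price at marginal cost: P = 20, giving Q = 51.5.
A monopolist chooses Q where MR = MC. MR = 226 − 8Q; setting this equal to 20 gives Q = 25.75 and P = 123.
DWL is the triangle between Q = 25.75 and Q = 51.5: ½·(51.5 − 25.75)·(123 − 20) = 1326.125.

DWL = 1326.125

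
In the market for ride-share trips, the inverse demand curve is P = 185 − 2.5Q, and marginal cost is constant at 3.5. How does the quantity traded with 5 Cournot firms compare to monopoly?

In a 5-firm Cournot equilibrium, symmetry and the first-order condition give q = (185 − 3.5)/(15) = 12.1. So Q = 60.5 and P = 33.75.
A monopolist chooses Q where MR = MC. MR = 185 − 5Q; setting this equal to 3.5 gives Q = 36.3 and P = 94.25.

Cournot: Q = 60.5; Monopoly: Q = 36.3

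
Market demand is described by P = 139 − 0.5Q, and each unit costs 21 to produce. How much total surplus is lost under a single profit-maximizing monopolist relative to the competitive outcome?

DWL = 3481

Under competition P = MC = 21, so Q = (139 − 21)/0.5 = 236.
The monopolist equates marginal revenue to marginal cost: 139 − Q = 21, so Q = 118. From demand, P = 80.
DWL is the triangle between Q = 118 and Q = 236: ½·(236 − 118)·(80 − 21) = 3481.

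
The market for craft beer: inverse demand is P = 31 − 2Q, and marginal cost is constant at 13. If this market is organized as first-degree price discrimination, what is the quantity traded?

Q = 9

With perfect price discrimination, output is the efficient level Q = 9 (where demand meets MC), but every buyer pays their willingness to pay: CS = 0 and PS = total surplus.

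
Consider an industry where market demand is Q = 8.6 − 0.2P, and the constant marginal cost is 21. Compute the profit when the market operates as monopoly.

Inverting demand: P = 43 − 5Q.
Monopoly sets MR = MC: 43 − 10Q = 21 ⇒ Q = 2.2, P = 43 − 5·2.2 = 32.
Profit = (32 − 21)·2.2 = 24.2.

Profit = 24.2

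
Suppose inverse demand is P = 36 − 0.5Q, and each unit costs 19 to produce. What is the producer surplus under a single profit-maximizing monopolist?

PS = 144.5

Monopoly sets MR = MC: 36 − Q = 19 ⇒ Q = 17, P = 36 − 0.5·17 = 27.5.
PS = (27.5 − 19)·17 = 144.5.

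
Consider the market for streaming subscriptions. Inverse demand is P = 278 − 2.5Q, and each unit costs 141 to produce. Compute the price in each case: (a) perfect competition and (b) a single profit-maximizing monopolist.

Competitive firms price at marginal cost: P = 141, giving Q = 54.8.
Monopoly sets MR = MC: 278 − 5Q = 141 ⇒ Q = 27.4, P = 278 − 2.5·27.4 = 209.5.

Competition: P = 141; Monopoly: P = 209.5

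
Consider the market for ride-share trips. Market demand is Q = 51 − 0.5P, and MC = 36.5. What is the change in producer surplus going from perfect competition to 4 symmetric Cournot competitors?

Inverting demand: P = 102 − 2Q.
Under competition P = MC = 36.5, so Q = (102 − 36.5)/2 = 32.75.
PS = (36.5 − 36.5)·32.75 = 0.
Cournot with 4 identical firms: the symmetric best-response condition is 102 − 10q = 36.5. Each firm produces q = 6.55, total output Q = 26.2, price P = 49.6.
PS = (49.6 − 36.5)·26.2 = 343.22.
Change in producer surplus: 343.22 − 0 = 343.22.

PS rises by 343.22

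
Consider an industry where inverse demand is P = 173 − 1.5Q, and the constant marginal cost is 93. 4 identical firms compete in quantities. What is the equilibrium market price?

With 4 symmetric Cournot firms, each firm's FOC gives 173 − 7.5q = 93, so q = 32/3, Q = 4·32/3 = 128/3, and P = 109.

P = 109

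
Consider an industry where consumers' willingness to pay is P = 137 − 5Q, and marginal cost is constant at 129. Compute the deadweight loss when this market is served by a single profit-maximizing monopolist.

DWL = 1.6

Perfect competition: P = MC = 129, so 137 − 5Q = 129 and Q = 1.6.
A monopolist chooses Q where MR = MC. MR = 137 − 10Q; setting this equal to 129 gives Q = 0.8 and P = 133.
DWL is the triangle between Q = 0.8 and Q = 1.6: ½·(1.6 − 0.8)·(133 − 129) = 1.6.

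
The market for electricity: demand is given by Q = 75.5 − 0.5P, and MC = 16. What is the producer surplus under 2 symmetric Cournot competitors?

Inverting demand: P = 151 − 2Q.
Cournot with 2 identical firms: the symmetric best-response condition is 151 − 6q = 16. Each firm produces q = 22.5, total output Q = 45, price P = 61.
PS = (61 − 16)·45 = 2025.

PS = 2025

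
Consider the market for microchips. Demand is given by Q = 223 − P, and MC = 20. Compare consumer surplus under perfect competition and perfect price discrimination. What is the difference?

Consumer surplus falls by 20604.5

Inverting demand: P = 223 − Q.
Under competition P = MC = 20, so Q = (223 − 20)/1 = 203.
CS = ½·(223 − 20)·203 = 20604.5.
A perfectly discriminating monopolist sells every unit with P(Q) ≥ MC(Q), so output equals the competitive quantity Q = 203. Each buyer pays their reservation price, so CS = 0 and the firm captures all surplus.
CS = 0.
Change in consumer surplus: 0 − 20604.5 = −20604.5.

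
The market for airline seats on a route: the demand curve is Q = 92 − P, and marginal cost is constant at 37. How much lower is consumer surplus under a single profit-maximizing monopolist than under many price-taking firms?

Inverting demand: P = 92 − Q.
Perfect competition: P = MC = 37, so 92 − Q = 37 and Q = 55.
CS = ½·(92 − 37)·55 = 1512.5.
Monopoly sets MR = MC: 92 − 2Q = 37 ⇒ Q = 27.5, P = 92 − 27.5 = 64.5.
CS = ½·(92 − 64.5)·27.5 = 378.125.
Change in consumer surplus: 378.125 − 1512.5 = −1134.375.

CS falls by 1134.375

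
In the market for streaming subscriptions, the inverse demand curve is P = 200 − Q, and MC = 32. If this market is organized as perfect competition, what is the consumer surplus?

CS = 14112

Under competition P = MC = 32, so Q = (200 − 32)/1 = 168.
CS = ½·(200 − 32)·168 = 14112.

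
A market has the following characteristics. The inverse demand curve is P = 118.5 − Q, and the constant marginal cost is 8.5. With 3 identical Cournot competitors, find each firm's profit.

π_i = 756.25

With 3 symmetric Cournot firms, each firm's FOC gives 118.5 − 4q = 8.5, so q = 27.5, Q = 3·27.5 = 82.5, and P = 36.
Each firm's profit = (36 − 8.5)·27.5 = 756.25.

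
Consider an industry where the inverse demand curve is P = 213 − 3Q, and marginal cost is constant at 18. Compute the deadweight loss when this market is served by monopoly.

Perfect competition: P = MC = 18, so 213 − 3Q = 18 and Q = 65.
A monopolist chooses Q where MR = MC. MR = 213 − 6Q; setting this equal to 18 gives Q = 32.5 and P = 115.5.
DWL is the triangle between Q = 32.5 and Q = 65: ½·(65 − 32.5)·(115.5 − 18) = 1584.375.

DWL = 1584.375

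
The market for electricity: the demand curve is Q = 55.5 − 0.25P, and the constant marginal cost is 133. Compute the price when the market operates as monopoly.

P = 177.5

Inverting demand: P = 222 − 4Q.
The monopolist equates marginal revenue to marginal cost: 222 − 8Q = 133, so Q = 11.125. From demand, P = 177.5.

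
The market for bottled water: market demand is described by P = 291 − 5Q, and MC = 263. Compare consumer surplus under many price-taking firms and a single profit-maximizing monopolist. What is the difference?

CS falls by 58.8

Perfect competition: P = MC = 263, so 291 − 5Q = 263 and Q = 5.6.
CS = ½·(291 − 263)·5.6 = 78.4.
A monopolist chooses Q where MR = MC. MR = 291 − 10Q; setting this equal to 263 gives Q = 2.8 and P = 277.
CS = ½·(291 − 277)·2.8 = 19.6.
Change in consumer surplus: 19.6 − 78.4 = −58.8.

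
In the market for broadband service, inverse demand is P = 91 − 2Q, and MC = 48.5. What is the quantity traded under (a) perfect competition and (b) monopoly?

Competitive firms price at marginal cost: P = 48.5, giving Q = 21.25.
Monopoly sets MR = MC: 91 − 4Q = 48.5 ⇒ Q = 10.625, P = 91 − 2·10.625 = 69.75.

Competition: Q = 21.25; Monopoly: Q = 10.625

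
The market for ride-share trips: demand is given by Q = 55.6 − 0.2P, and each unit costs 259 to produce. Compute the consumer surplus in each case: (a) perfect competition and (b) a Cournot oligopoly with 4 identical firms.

Inverting demand: P = 278 − 5Q.
Competitive firms price at marginal cost: P = 259, giving Q = 3.8.
CS = ½·(278 − 259)·3.8 = 36.1.
With 4 symmetric Cournot firms, each firm's FOC gives 278 − 25q = 259, so q = 0.76, Q = 4·0.76 = 3.04, and P = 262.8.
CS = ½·(278 − 262.8)·3.04 = 23.104.

Competition: CS = 36.1; Cournot: CS = 23.104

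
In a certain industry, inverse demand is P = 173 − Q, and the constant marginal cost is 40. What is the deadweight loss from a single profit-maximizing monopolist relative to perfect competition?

Perfect competition: P = MC = 40, so 173 − Q = 40 and Q = 133.
Monopoly sets MR = MC: 173 − 2Q = 40 ⇒ Q = 66.5, P = 173 − 66.5 = 106.5.
DWL is the triangle between Q = 66.5 and Q = 133: ½·(133 − 66.5)·(106.5 − 40) = 2211.125.

DWL = 2211.125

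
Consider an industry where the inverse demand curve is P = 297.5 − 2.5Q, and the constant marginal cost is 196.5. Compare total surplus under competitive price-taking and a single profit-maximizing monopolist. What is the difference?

Total surplus falls by 510.05

Under competition P = MC = 196.5, so Q = (297.5 − 196.5)/2.5 = 40.4.
CS = ½·(297.5 − 196.5)·40.4 = 2040.2; PS = (196.5 − 196.5)·40.4 = 0; TS = 2040.2.
Monopoly sets MR = MC: 297.5 − 5Q = 196.5 ⇒ Q = 20.2, P = 297.5 − 2.5·20.2 = 247.
CS = ½·(297.5 − 247)·20.2 = 510.05; PS = (247 − 196.5)·20.2 = 1020.1; TS = 1530.15.
Change in total surplus: 1530.15 − 2040.2 = −510.05.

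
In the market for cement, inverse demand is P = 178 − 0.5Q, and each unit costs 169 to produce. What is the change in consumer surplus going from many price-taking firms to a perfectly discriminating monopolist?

Perfect competition: P = MC = 169, so 178 − 0.5Q = 169 and Q = 18.
CS = ½·(178 − 169)·18 = 81.
Under first-degree price discrimination the firm charges each unit its demand price and produces up to where P = MC, i.e. Q = 18. Consumer surplus is zero; producer surplus equals total surplus.
CS = 0.
Change in consumer surplus: 0 − 81 = −81.

Consumer surplus falls by 81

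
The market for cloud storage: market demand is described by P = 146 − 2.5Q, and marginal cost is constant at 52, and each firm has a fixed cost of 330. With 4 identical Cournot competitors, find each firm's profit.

Cournot with 4 identical firms: the symmetric best-response condition is 146 − 12.5q = 52. Each firm produces q = 7.52, total output Q = 30.08, price P = 70.8.
Each firm's profit = (70.8 − 52)·7.52 − 330 = −188.624.

π_i = −188.624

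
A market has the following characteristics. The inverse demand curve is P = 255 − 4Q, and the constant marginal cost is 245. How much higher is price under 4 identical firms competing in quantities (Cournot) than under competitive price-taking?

P rises by 2

Under competition P = MC = 245, so Q = (255 − 245)/4 = 2.5.
In a 4-firm Cournot equilibrium, symmetry and the first-order condition give q = (255 − 245)/(20) = 0.5. So Q = 2 and P = 247.
Change in price: 247 − 245 = 2.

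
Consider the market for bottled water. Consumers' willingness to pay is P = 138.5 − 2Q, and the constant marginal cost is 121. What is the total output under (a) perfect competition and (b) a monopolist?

Perfect competition: P = MC = 121, so 138.5 − 2Q = 121 and Q = 8.75.
The monopolist equates marginal revenue to marginal cost: 138.5 − 4Q = 121, so Q = 4.375. From demand, P = 129.75.

Competition: Q = 8.75; Monopoly: Q = 4.375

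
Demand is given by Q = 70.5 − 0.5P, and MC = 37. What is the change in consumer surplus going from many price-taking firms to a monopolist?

Inverting demand: P = 141 − 2Q.
Competitive firms price at marginal cost: P = 37, giving Q = 52.
CS = ½·(141 − 37)·52 = 2704.
A monopolist chooses Q where MR = MC. MR = 141 − 4Q; setting this equal to 37 gives Q = 26 and P = 89.
CS = ½·(141 − 89)·26 = 676.
Change in consumer surplus: 676 − 2704 = −2028.

Consumer surplus falls by 2028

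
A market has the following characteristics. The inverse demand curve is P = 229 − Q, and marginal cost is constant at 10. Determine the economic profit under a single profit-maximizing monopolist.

Monopoly sets MR = MC: 229 − 2Q = 10 ⇒ Q = 109.5, P = 229 − 109.5 = 119.5.
Profit = (119.5 − 10)·109.5 = 11990.25.

Profit = 11990.25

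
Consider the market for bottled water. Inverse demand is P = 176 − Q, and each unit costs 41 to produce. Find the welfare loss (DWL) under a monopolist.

DWL = 2278.125

Under competition P = MC = 41, so Q = (176 − 41)/1 = 135.
The monopolist equates marginal revenue to marginal cost: 176 − 2Q = 41, so Q = 67.5. From demand, P = 108.5.
DWL is the triangle between Q = 67.5 and Q = 135: ½·(135 − 67.5)·(108.5 − 41) = 2278.125.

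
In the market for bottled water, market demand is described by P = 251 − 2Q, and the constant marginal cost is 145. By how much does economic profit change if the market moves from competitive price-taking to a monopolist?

Economic profit rises by 1404.5

Competitive firms price at marginal cost: P = 145, giving Q = 53.
Profit = (145 − 145)·53 = 0.
Monopoly sets MR = MC: 251 − 4Q = 145 ⇒ Q = 26.5, P = 251 − 2·26.5 = 198.
Profit = (198 − 145)·26.5 = 1404.5.
Change in economic profit: 1404.5 − 0 = 1404.5.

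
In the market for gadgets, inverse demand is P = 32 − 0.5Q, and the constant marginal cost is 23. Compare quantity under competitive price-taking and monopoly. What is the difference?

Quantity falls by 9

Competitive firms price at marginal cost: P = 23, giving Q = 18.
The monopolist equates marginal revenue to marginal cost: 32 − Q = 23, so Q = 9. From demand, P = 27.5.
Change in quantity: 9 − 18 = −9.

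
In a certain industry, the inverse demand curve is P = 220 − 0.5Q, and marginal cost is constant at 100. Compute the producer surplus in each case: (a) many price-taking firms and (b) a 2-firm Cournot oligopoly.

Under competition P = MC = 100, so Q = (220 − 100)/0.5 = 240.
PS = (100 − 100)·240 = 0.
In a 2-firm Cournot equilibrium, symmetry and the first-order condition give q = (220 − 100)/(1.5) = 80. So Q = 160 and P = 140.
PS = (140 − 100)·160 = 6400.

Competition: PS = 0; Cournot: PS = 6400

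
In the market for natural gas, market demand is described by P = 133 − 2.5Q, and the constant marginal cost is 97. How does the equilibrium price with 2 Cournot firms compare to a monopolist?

Cournot: P = 109; Monopoly: P = 115

With 2 symmetric Cournot firms, each firm's FOC gives 133 − 7.5q = 97, so q = 4.8, Q = 2·4.8 = 9.6, and P = 109.
The monopolist equates marginal revenue to marginal cost: 133 − 5Q = 97, so Q = 7.2. From demand, P = 115.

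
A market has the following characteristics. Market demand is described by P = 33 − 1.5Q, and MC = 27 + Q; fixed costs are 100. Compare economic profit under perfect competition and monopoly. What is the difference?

π rises by 1.62

Under competition P = MC: 33 − 1.5Q = 27 + Q ⇒ Q = 2.4, P = 29.4.
Profit = 29.4·2.4 − (27·2.4 + ½·1·2.4²) − 100 = −97.12.
Monopoly sets MR = MC: 33 − 3Q = 27 + Q ⇒ Q = 1.5, P = 33 − 1.5·1.5 = 30.75.
Profit = 30.75·1.5 − (27·1.5 + ½·1·1.5²) − 100 = −95.5.
Change in economic profit: −95.5 − −97.12 = 1.62.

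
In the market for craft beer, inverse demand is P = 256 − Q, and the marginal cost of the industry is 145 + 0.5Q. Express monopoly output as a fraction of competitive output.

Q_m/Q_c = 0.6

The monopolist equates marginal revenue to marginal cost: 256 − 2Q = 145 + 0.5Q, so Q = 44.4. From demand, P = 211.6.
Competitive equilibrium sets price equal to marginal cost: 256 − Q = 145 + 0.5Q, so Q = 74 and P = 182.
Ratio Q_m/Q_c = 44.4/74 = 0.6.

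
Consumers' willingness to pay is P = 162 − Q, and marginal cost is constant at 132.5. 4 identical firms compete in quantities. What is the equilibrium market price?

P = 138.4

With 4 symmetric Cournot firms, each firm's FOC gives 162 − 5q = 132.5, so q = 5.9, Q = 4·5.9 = 23.6, and P = 138.4.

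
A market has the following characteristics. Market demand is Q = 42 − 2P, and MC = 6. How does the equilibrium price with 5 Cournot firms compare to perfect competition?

Inverting demand: P = 21 − 0.5Q.
In a 5-firm Cournot equilibrium, symmetry and the first-order condition give q = (21 − 6)/(3) = 5. So Q = 25 and P = 8.5.
Under competition P = MC = 6, so Q = (21 − 6)/0.5 = 30.

Cournot: P = 8.5; Competition: P = 6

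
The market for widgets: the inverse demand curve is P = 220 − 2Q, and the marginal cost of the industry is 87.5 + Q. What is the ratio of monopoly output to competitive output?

The monopolist equates marginal revenue to marginal cost: 220 − 4Q = 87.5 + Q, so Q = 26.5. From demand, P = 167.
Competitive equilibrium sets price equal to marginal cost: 220 − 2Q = 87.5 + Q, so Q = 265/6 and P = 395/3.
Ratio Q_m/Q_c = 26.5/(265/6) = 0.6.

Q_m/Q_c = 0.6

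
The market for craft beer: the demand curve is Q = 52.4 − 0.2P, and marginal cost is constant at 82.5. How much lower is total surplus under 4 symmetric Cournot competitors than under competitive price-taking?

Total surplus falls by 128.881

Inverting demand: P = 262 − 5Q.
Under competition P = MC = 82.5, so Q = (262 − 82.5)/5 = 35.9.
CS = ½·(262 − 82.5)·35.9 = 3222.025; PS = (82.5 − 82.5)·35.9 = 0; TS = 3222.025.
Cournot with 4 identical firms: the symmetric best-response condition is 262 − 25q = 82.5. Each firm produces q = 7.18, total output Q = 28.72, price P = 118.4.
CS = ½·(262 − 118.4)·28.72 = 2062.096; PS = (118.4 − 82.5)·28.72 = 1031.048; TS = 3093.144.
Change in total surplus: 3093.144 − 3222.025 = −128.881.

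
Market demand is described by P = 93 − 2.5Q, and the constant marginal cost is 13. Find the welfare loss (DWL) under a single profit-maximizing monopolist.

Competitive firms price at marginal cost: P = 13, giving Q = 32.
Monopoly sets MR = MC: 93 − 5Q = 13 ⇒ Q = 16, P = 93 − 2.5·16 = 53.
DWL is the triangle between Q = 16 and Q = 32: ½·(32 − 16)·(53 − 13) = 320.

DWL = 320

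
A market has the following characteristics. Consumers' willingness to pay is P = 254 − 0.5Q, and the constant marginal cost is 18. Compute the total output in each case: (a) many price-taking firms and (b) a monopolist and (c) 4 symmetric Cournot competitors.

Competitive firms price at marginal cost: P = 18, giving Q = 472.
The monopolist equates marginal revenue to marginal cost: 254 − Q = 18, so Q = 236. From demand, P = 136.
In a 4-firm Cournot equilibrium, symmetry and the first-order condition give q = (254 − 18)/(2.5) = 94.4. So Q = 377.6 and P = 65.2.

Competition: Q = 472; Monopoly: Q = 236; Cournot: Q = 377.6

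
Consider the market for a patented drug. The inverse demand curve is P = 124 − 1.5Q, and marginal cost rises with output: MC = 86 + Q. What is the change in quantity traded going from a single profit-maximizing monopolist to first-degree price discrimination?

Q rises by 5.7

A monopolist chooses Q where MR = MC. MR = 124 − 3Q; setting this equal to 86 + Q gives Q = 9.5 and P = 109.75.
A perfectly discriminating monopolist sells every unit with P(Q) ≥ MC(Q), so output equals the competitive quantity Q = 15.2. Each buyer pays their reservation price, so CS = 0 and the firm captures all surplus.
Change in quantity traded: 15.2 − 9.5 = 5.7.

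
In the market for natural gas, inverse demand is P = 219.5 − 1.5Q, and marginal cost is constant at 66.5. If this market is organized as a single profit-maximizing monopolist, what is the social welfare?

Monopoly sets MR = MC: 219.5 − 3Q = 66.5 ⇒ Q = 51, P = 219.5 − 1.5·51 = 143.
CS = ½·(219.5 − 143)·51 = 1950.75; PS = (143 − 66.5)·51 = 3901.5; TS = 5852.25.

TS = 5852.25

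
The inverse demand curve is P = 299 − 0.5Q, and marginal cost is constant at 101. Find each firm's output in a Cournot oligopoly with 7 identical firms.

In a 7-firm Cournot equilibrium, symmetry and the first-order condition give q = (299 − 101)/(4) = 49.5. So Q = 346.5 and P = 125.75.

q_i = 49.5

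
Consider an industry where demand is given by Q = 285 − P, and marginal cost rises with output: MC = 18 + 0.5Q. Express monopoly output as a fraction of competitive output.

Q_m/Q_c = 0.6

Inverting demand: P = 285 − Q.
A monopolist chooses Q where MR = MC. MR = 285 − 2Q; setting this equal to 18 + 0.5Q gives Q = 106.8 and P = 178.2.
Under competition P = MC: 285 − Q = 18 + 0.5Q ⇒ Q = 178, P = 107.
Ratio Q_m/Q_c = 106.8/178 = 0.6.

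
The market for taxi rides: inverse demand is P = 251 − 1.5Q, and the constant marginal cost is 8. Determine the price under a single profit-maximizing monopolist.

The monopolist equates marginal revenue to marginal cost: 251 − 3Q = 8, so Q = 81. From demand, P = 129.5.

P = 129.5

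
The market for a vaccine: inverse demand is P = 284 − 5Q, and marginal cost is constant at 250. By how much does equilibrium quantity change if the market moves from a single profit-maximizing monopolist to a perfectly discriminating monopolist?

Q rises by 3.4

A monopolist chooses Q where MR = MC. MR = 284 − 10Q; setting this equal to 250 gives Q = 3.4 and P = 267.
A perfectly discriminating monopolist sells every unit with P(Q) ≥ MC(Q), so output equals the competitive quantity Q = 6.8. Each buyer pays their reservation price, so CS = 0 and the firm captures all surplus.
Change in equilibrium quantity: 6.8 − 3.4 = 3.4.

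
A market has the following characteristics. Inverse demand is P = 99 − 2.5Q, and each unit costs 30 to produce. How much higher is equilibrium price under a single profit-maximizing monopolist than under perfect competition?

Under competition P = MC = 30, so Q = (99 − 30)/2.5 = 27.6.
A monopolist chooses Q where MR = MC. MR = 99 − 5Q; setting this equal to 30 gives Q = 13.8 and P = 64.5.
Change in equilibrium price: 64.5 − 30 = 34.5.

Equilibrium price rises by 34.5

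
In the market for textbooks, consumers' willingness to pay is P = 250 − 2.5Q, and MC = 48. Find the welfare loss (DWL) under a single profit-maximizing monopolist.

Competitive firms price at marginal cost: P = 48, giving Q = 80.8.
A monopolist chooses Q where MR = MC. MR = 250 − 5Q; setting this equal to 48 gives Q = 40.4 and P = 149.
DWL is the triangle between Q = 40.4 and Q = 80.8: ½·(80.8 − 40.4)·(149 − 48) = 2040.2.

DWL = 2040.2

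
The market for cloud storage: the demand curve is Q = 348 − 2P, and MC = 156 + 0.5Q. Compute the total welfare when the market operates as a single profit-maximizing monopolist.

TS = 144

Inverting demand: P = 174 − 0.5Q.
The monopolist equates marginal revenue to marginal cost: 174 − Q = 156 + 0.5Q, so Q = 12. From demand, P = 168.
CS = ½·(174 − 168)·12 = 36; PS = (168·12 − 156·12 − ½·0.5·12²) = 108; TS = 144.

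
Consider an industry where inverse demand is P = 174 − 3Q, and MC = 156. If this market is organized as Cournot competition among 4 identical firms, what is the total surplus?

TS = 51.84

With 4 symmetric Cournot firms, each firm's FOC gives 174 − 15q = 156, so q = 1.2, Q = 4·1.2 = 4.8, and P = 159.6.
CS = ½·(174 − 159.6)·4.8 = 34.56; PS = (159.6 − 156)·4.8 = 17.28; TS = 51.84.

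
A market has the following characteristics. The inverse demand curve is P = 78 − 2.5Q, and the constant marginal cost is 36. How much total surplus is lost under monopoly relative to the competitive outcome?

DWL = 88.2

Competitive firms price at marginal cost: P = 36, giving Q = 16.8.
Monopoly sets MR = MC: 78 − 5Q = 36 ⇒ Q = 8.4, P = 78 − 2.5·8.4 = 57.
DWL is the triangle between Q = 8.4 and Q = 16.8: ½·(16.8 − 8.4)·(57 − 36) = 88.2.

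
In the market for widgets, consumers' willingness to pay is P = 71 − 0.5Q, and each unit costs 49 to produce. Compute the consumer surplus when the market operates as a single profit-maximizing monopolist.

A monopolist chooses Q where MR = MC. MR = 71 − Q; setting this equal to 49 gives Q = 22 and P = 60.
CS = ½·(71 − 60)·22 = 121.

CS = 121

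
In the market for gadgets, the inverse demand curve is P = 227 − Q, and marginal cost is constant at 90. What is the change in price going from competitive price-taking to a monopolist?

Competitive firms price at marginal cost: P = 90, giving Q = 137.
Monopoly sets MR = MC: 227 − 2Q = 90 ⇒ Q = 68.5, P = 227 − 68.5 = 158.5.
Change in price: 158.5 − 90 = 68.5.

P rises by 68.5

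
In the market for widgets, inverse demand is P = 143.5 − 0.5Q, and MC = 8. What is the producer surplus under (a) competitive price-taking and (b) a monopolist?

Perfect competition: P = MC = 8, so 143.5 − 0.5Q = 8 and Q = 271.
PS = (8 − 8)·271 = 0.
Monopoly sets MR = MC: 143.5 − Q = 8 ⇒ Q = 135.5, P = 143.5 − 0.5·135.5 = 75.75.
PS = (75.75 − 8)·135.5 = 9180.125.

Competition: PS = 0; Monopoly: PS = 9180.125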